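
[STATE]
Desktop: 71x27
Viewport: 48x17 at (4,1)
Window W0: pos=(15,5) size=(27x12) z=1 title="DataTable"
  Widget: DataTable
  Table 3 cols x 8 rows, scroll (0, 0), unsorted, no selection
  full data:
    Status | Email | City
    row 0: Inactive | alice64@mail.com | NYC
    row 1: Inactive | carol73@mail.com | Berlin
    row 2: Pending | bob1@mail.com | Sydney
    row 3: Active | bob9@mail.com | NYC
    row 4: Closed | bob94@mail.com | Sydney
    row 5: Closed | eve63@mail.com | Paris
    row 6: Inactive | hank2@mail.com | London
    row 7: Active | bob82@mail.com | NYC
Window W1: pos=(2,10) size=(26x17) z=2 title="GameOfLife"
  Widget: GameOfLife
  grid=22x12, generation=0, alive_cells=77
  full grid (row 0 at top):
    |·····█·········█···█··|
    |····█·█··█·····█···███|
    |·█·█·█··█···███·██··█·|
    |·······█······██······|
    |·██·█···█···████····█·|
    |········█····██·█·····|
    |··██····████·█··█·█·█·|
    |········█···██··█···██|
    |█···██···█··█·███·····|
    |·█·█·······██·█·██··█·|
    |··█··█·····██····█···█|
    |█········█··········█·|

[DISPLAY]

                                                
                                                
                                                
                                                
           ┏━━━━━━━━━━━━━━━━━━━━━━━━━┓          
           ┃ DataTable               ┃          
           ┠─────────────────────────┨          
           ┃Status  │Email           ┃          
           ┃────────┼────────────────┃          
━━━━━━━━━━━━━━━━━━━━━━━┓ce64@mail.com┃          
GameOfLife             ┃ol73@mail.com┃          
───────────────────────┨1@mail.com   ┃          
en: 0                  ┃9@mail.com   ┃          
····█·········█···█··  ┃94@mail.com  ┃          
···█·█··█·····█···███  ┃63@mail.com  ┃          
█·█·█··█···███·██··█·  ┃━━━━━━━━━━━━━┛          
······█······██······  ┃                        


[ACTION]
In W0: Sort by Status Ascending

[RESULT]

                                                
                                                
                                                
                                                
           ┏━━━━━━━━━━━━━━━━━━━━━━━━━┓          
           ┃ DataTable               ┃          
           ┠─────────────────────────┨          
           ┃Status ▲│Email           ┃          
           ┃────────┼────────────────┃          
━━━━━━━━━━━━━━━━━━━━━━━┓9@mail.com   ┃          
GameOfLife             ┃82@mail.com  ┃          
───────────────────────┨94@mail.com  ┃          
en: 0                  ┃63@mail.com  ┃          
····█·········█···█··  ┃ce64@mail.com┃          
···█·█··█·····█···███  ┃ol73@mail.com┃          
█·█·█··█···███·██··█·  ┃━━━━━━━━━━━━━┛          
······█······██······  ┃                        


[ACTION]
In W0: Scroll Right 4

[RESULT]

                                                
                                                
                                                
                                                
           ┏━━━━━━━━━━━━━━━━━━━━━━━━━┓          
           ┃ DataTable               ┃          
           ┠─────────────────────────┨          
           ┃us ▲│Email           │Cit┃          
           ┃────┼────────────────┼───┃          
━━━━━━━━━━━━━━━━━━━━━━━┓il.com   │NYC┃          
GameOfLife             ┃ail.com  │NYC┃          
───────────────────────┨ail.com  │Syd┃          
en: 0                  ┃ail.com  │Par┃          
····█·········█···█··  ┃@mail.com│NYC┃          
···█·█··█·····█···███  ┃@mail.com│Ber┃          
█·█·█··█···███·██··█·  ┃━━━━━━━━━━━━━┛          
······█······██······  ┃                        


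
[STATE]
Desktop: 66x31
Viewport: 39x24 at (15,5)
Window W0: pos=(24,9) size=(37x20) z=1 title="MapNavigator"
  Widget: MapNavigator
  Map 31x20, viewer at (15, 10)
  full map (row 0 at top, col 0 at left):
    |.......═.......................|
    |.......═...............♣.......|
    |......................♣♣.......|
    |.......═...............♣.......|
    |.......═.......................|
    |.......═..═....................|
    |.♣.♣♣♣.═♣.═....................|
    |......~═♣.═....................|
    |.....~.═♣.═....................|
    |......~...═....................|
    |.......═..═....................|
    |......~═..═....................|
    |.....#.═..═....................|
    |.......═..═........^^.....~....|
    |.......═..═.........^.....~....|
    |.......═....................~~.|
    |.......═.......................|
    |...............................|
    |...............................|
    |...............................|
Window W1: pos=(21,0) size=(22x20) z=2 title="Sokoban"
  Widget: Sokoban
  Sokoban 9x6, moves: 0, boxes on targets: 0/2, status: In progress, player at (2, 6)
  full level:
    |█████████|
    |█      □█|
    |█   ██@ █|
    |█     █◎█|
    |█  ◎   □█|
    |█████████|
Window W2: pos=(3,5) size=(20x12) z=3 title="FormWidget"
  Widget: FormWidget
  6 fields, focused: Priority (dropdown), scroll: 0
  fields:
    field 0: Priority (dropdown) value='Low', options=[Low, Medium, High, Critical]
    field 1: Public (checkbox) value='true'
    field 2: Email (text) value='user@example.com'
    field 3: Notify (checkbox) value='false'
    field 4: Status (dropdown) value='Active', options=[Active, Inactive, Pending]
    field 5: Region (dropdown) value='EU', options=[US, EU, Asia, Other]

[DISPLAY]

━━━━━━━┓   ██@ █           ┃           
       ┃     █◎█           ┃           
───────┨  ◎   □█           ┃           
   [L▼]┃████████           ┃           
   [x] ┃oves: 0  0/2       ┃━━━━━━━━━━━
   [us]┃                   ┃           
   [ ] ┃                   ┃───────────
   [A▼]┃                   ┃......♣♣...
   [E▼]┃                   ┃.......♣...
       ┃                   ┃...........
       ┃                   ┃...........
━━━━━━━┛                   ┃...........
      ┃                    ┃...........
      ┃                    ┃...........
      ┗━━━━━━━━━━━━━━━━━━━━┛...........
         ┃  .......═..═....@...........
         ┃  ......~═..═................
         ┃  .....#.═..═................
         ┃  .......═..═........^^.....~
         ┃  .......═..═.........^.....~
         ┃  .......═...................
         ┃  .......═...................
         ┃  ...........................
         ┗━━━━━━━━━━━━━━━━━━━━━━━━━━━━━


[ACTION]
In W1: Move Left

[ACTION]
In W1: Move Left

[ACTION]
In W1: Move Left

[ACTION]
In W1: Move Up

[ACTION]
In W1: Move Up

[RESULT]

━━━━━━━┓   ██  █           ┃           
       ┃     █◎█           ┃           
───────┨  ◎   □█           ┃           
   [L▼]┃████████           ┃           
   [x] ┃oves: 1  0/2       ┃━━━━━━━━━━━
   [us]┃                   ┃           
   [ ] ┃                   ┃───────────
   [A▼]┃                   ┃......♣♣...
   [E▼]┃                   ┃.......♣...
       ┃                   ┃...........
       ┃                   ┃...........
━━━━━━━┛                   ┃...........
      ┃                    ┃...........
      ┃                    ┃...........
      ┗━━━━━━━━━━━━━━━━━━━━┛...........
         ┃  .......═..═....@...........
         ┃  ......~═..═................
         ┃  .....#.═..═................
         ┃  .......═..═........^^.....~
         ┃  .......═..═.........^.....~
         ┃  .......═...................
         ┃  .......═...................
         ┃  ...........................
         ┗━━━━━━━━━━━━━━━━━━━━━━━━━━━━━


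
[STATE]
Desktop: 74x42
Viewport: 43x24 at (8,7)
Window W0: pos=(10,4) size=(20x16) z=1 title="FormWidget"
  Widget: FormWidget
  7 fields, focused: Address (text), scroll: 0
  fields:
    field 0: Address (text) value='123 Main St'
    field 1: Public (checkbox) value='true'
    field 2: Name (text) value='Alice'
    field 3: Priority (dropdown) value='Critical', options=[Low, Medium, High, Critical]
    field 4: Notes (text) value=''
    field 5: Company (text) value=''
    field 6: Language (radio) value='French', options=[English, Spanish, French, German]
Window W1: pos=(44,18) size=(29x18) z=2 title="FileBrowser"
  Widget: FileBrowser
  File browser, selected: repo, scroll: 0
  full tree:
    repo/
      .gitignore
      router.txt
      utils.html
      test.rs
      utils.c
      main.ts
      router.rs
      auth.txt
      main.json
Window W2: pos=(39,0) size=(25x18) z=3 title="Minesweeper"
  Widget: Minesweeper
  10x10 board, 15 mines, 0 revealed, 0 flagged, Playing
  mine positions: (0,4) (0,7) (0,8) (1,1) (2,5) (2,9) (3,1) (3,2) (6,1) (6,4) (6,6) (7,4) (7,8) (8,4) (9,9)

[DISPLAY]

  ┃> Address:    [12]┃         ┃■■■■■■■■■■ 
  ┃  Public:     [x] ┃         ┃■■■■■■■■■■ 
  ┃  Name:       [Al]┃         ┃■■■■■■■■■■ 
  ┃  Priority:   [C▼]┃         ┃■■■■■■■■■■ 
  ┃  Notes:      [  ]┃         ┃■■■■■■■■■■ 
  ┃  Company:    [  ]┃         ┃■■■■■■■■■■ 
  ┃  Language:   ( ) ┃         ┃           
  ┃                  ┃         ┃           
  ┃                  ┃         ┃           
  ┃                  ┃         ┃           
  ┃                  ┃         ┗━━━━━━━━━━━
  ┃                  ┃              ┏━━━━━━
  ┗━━━━━━━━━━━━━━━━━━┛              ┃ FileB
                                    ┠──────
                                    ┃> [-] 
                                    ┃    .g
                                    ┃    ro
                                    ┃    ut
                                    ┃    te
                                    ┃    ut
                                    ┃    ma
                                    ┃    ro
                                    ┃    au
                                    ┃    ma


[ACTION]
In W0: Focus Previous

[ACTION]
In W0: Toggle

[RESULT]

  ┃  Address:    [12]┃         ┃■■■■■■■■■■ 
  ┃  Public:     [x] ┃         ┃■■■■■■■■■■ 
  ┃  Name:       [Al]┃         ┃■■■■■■■■■■ 
  ┃  Priority:   [C▼]┃         ┃■■■■■■■■■■ 
  ┃  Notes:      [  ]┃         ┃■■■■■■■■■■ 
  ┃  Company:    [  ]┃         ┃■■■■■■■■■■ 
  ┃> Language:   ( ) ┃         ┃           
  ┃                  ┃         ┃           
  ┃                  ┃         ┃           
  ┃                  ┃         ┃           
  ┃                  ┃         ┗━━━━━━━━━━━
  ┃                  ┃              ┏━━━━━━
  ┗━━━━━━━━━━━━━━━━━━┛              ┃ FileB
                                    ┠──────
                                    ┃> [-] 
                                    ┃    .g
                                    ┃    ro
                                    ┃    ut
                                    ┃    te
                                    ┃    ut
                                    ┃    ma
                                    ┃    ro
                                    ┃    au
                                    ┃    ma


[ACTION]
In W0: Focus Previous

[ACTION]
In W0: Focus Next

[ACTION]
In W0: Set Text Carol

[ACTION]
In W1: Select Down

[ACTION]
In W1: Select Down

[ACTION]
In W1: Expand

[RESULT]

  ┃  Address:    [12]┃         ┃■■■■■■■■■■ 
  ┃  Public:     [x] ┃         ┃■■■■■■■■■■ 
  ┃  Name:       [Al]┃         ┃■■■■■■■■■■ 
  ┃  Priority:   [C▼]┃         ┃■■■■■■■■■■ 
  ┃  Notes:      [  ]┃         ┃■■■■■■■■■■ 
  ┃  Company:    [  ]┃         ┃■■■■■■■■■■ 
  ┃> Language:   ( ) ┃         ┃           
  ┃                  ┃         ┃           
  ┃                  ┃         ┃           
  ┃                  ┃         ┃           
  ┃                  ┃         ┗━━━━━━━━━━━
  ┃                  ┃              ┏━━━━━━
  ┗━━━━━━━━━━━━━━━━━━┛              ┃ FileB
                                    ┠──────
                                    ┃  [-] 
                                    ┃    .g
                                    ┃  > ro
                                    ┃    ut
                                    ┃    te
                                    ┃    ut
                                    ┃    ma
                                    ┃    ro
                                    ┃    au
                                    ┃    ma


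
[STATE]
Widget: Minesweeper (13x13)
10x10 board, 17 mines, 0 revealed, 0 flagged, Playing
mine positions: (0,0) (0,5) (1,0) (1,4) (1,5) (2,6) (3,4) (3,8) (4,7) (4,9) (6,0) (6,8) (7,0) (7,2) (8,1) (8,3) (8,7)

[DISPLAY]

■■■■■■■■■■   
■■■■■■■■■■   
■■■■■■■■■■   
■■■■■■■■■■   
■■■■■■■■■■   
■■■■■■■■■■   
■■■■■■■■■■   
■■■■■■■■■■   
■■■■■■■■■■   
■■■■■■■■■■   
             
             
             


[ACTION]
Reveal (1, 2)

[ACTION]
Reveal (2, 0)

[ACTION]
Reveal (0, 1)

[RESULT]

■2 1■■■■■■   
■2 1■■■■■■   
11 2■■■■■■   
   1■■■■■■   
   1111■■■   
11    12■■   
■311   1■■   
■■■21 12■■   
■■■■1 1■■■   
■■■■1 1■■■   
             
             
             


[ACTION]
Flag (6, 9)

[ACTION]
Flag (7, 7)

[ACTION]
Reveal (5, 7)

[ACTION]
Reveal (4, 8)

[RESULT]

■2 1■■■■■■   
■2 1■■■■■■   
11 2■■■■■■   
   1■■■■■■   
   1111■3■   
11    12■■   
■311   1■⚑   
■■■21 12■■   
■■■■1 1■■■   
■■■■1 1■■■   
             
             
             


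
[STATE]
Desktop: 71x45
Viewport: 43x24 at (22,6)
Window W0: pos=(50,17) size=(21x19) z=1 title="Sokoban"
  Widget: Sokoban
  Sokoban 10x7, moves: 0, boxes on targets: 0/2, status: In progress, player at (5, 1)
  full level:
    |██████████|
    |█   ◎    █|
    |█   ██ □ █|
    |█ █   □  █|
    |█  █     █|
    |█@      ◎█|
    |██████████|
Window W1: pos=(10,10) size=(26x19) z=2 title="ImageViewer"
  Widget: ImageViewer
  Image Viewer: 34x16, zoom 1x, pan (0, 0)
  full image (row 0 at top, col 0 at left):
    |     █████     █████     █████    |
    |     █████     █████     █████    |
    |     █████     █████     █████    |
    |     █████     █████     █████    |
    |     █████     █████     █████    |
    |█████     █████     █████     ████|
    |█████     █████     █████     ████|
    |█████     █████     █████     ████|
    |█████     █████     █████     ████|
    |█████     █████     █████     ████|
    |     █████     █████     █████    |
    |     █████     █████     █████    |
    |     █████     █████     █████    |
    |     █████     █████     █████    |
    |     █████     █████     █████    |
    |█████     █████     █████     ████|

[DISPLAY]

                                           
                                           
                                           
                                           
━━━━━━━━━━━━━┓                             
r            ┃                             
─────────────┨                             
    █████    ┃                             
    █████    ┃                             
    █████    ┃                             
    █████    ┃                             
    █████    ┃              ┏━━━━━━━━━━━━━━
████     ████┃              ┃ Sokoban      
████     ████┃              ┠──────────────
████     ████┃              ┃██████████    
████     ████┃              ┃█   ◎    █    
████     ████┃              ┃█   ██ □ █    
    █████    ┃              ┃█ █   □  █    
    █████    ┃              ┃█  █     █    
    █████    ┃              ┃█@      ◎█    
    █████    ┃              ┃██████████    
    █████    ┃              ┃Moves: 0  0/2 
━━━━━━━━━━━━━┛              ┃              
                            ┃              


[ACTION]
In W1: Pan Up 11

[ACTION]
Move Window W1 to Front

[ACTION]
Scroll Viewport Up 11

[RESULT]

                                           
                                           
                                           
                                           
                                           
                                           
                                           
                                           
                                           
                                           
━━━━━━━━━━━━━┓                             
r            ┃                             
─────────────┨                             
    █████    ┃                             
    █████    ┃                             
    █████    ┃                             
    █████    ┃                             
    █████    ┃              ┏━━━━━━━━━━━━━━
████     ████┃              ┃ Sokoban      
████     ████┃              ┠──────────────
████     ████┃              ┃██████████    
████     ████┃              ┃█   ◎    █    
████     ████┃              ┃█   ██ □ █    
    █████    ┃              ┃█ █   □  █    


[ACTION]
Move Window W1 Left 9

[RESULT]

                                           
                                           
                                           
                                           
                                           
                                           
                                           
                                           
                                           
                                           
━━━━┓                                      
    ┃                                      
────┨                                      
    ┃                                      
    ┃                                      
    ┃                                      
    ┃                                      
    ┃                       ┏━━━━━━━━━━━━━━
████┃                       ┃ Sokoban      
████┃                       ┠──────────────
████┃                       ┃██████████    
████┃                       ┃█   ◎    █    
████┃                       ┃█   ██ □ █    
    ┃                       ┃█ █   □  █    


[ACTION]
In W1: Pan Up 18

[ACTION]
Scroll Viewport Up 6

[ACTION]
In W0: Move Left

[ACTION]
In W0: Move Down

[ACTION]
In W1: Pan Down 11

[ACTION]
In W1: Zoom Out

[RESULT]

                                           
                                           
                                           
                                           
                                           
                                           
                                           
                                           
                                           
                                           
━━━━┓                                      
    ┃                                      
────┨                                      
    ┃                                      
    ┃                                      
    ┃                                      
    ┃                                      
████┃                       ┏━━━━━━━━━━━━━━
    ┃                       ┃ Sokoban      
    ┃                       ┠──────────────
    ┃                       ┃██████████    
    ┃                       ┃█   ◎    █    
    ┃                       ┃█   ██ □ █    
    ┃                       ┃█ █   □  █    


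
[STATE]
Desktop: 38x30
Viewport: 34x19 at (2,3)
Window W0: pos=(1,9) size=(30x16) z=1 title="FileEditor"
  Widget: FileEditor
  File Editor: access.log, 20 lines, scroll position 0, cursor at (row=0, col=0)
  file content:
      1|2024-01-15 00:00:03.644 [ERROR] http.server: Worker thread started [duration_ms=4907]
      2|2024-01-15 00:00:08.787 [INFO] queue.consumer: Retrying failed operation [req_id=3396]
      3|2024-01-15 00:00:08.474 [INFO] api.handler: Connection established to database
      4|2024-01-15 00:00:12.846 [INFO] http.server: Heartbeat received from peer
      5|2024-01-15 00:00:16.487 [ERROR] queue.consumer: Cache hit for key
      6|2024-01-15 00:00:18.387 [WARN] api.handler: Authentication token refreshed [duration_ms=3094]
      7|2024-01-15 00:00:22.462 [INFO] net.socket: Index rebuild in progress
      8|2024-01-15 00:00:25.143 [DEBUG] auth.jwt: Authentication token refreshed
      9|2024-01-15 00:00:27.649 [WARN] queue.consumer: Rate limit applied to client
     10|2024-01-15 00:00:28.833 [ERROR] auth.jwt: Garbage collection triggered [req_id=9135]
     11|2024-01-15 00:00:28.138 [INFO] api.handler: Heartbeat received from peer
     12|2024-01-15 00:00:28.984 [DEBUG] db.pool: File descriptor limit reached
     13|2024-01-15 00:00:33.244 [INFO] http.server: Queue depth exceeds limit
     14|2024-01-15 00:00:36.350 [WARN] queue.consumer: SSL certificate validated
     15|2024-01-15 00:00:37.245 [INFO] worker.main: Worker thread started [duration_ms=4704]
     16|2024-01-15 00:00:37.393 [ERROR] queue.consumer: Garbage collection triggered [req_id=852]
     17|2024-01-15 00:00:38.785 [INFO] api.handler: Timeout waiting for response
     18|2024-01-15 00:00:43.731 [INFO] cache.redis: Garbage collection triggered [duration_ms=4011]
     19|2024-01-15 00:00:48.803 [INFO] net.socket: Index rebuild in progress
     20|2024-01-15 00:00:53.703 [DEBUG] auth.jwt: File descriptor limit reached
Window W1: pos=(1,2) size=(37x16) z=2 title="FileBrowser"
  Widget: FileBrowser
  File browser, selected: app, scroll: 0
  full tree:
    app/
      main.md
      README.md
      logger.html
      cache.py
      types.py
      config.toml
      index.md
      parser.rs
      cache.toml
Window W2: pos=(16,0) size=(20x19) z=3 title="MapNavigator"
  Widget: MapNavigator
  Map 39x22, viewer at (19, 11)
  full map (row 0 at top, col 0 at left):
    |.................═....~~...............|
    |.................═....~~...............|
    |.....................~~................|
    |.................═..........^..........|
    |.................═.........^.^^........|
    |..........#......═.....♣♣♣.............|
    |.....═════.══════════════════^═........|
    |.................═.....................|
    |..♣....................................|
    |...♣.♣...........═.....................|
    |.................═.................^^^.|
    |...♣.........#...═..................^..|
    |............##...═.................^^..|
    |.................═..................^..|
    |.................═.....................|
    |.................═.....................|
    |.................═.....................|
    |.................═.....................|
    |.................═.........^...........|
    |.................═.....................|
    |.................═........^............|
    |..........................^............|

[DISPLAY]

 FileBrowser  ┃.......═.........^┃
──────────────┃#......═.....♣♣♣..┃
> [-] app/    ┃.═════════════════┃
    main.md   ┃.......═..........┃
    README.md ┃..................┃
    logger.htm┃.......═..........┃
    cache.py  ┃.......═..........┃
    types.py  ┃...#...═.@........┃
    config.tom┃..##...═..........┃
    index.md  ┃.......═..........┃
    parser.rs ┃.......═..........┃
    cache.toml┃.......═..........┃
              ┃.......═..........┃
              ┃.......═..........┃
━━━━━━━━━━━━━━┃.......═.........^┃
2024-01-15 00:┗━━━━━━━━━━━━━━━━━━┛
2024-01-15 00:00:25.143 [DE░┃     
2024-01-15 00:00:27.649 [WA░┃     
2024-01-15 00:00:28.833 [ER░┃     


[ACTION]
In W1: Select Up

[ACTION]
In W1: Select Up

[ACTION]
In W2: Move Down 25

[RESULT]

 FileBrowser  ┃.......═..........┃
──────────────┃.......═..........┃
> [-] app/    ┃.......═..........┃
    main.md   ┃.......═..........┃
    README.md ┃.......═.........^┃
    logger.htm┃.......═..........┃
    cache.py  ┃.......═........^.┃
    types.py  ┃.........@......^.┃
    config.tom┃                  ┃
    index.md  ┃                  ┃
    parser.rs ┃                  ┃
    cache.toml┃                  ┃
              ┃                  ┃
              ┃                  ┃
━━━━━━━━━━━━━━┃                  ┃
2024-01-15 00:┗━━━━━━━━━━━━━━━━━━┛
2024-01-15 00:00:25.143 [DE░┃     
2024-01-15 00:00:27.649 [WA░┃     
2024-01-15 00:00:28.833 [ER░┃     


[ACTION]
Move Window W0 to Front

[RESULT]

 FileBrowser  ┃.......═..........┃
──────────────┃.......═..........┃
> [-] app/    ┃.......═..........┃
    main.md   ┃.......═..........┃
    README.md ┃.......═.........^┃
    logger.htm┃.......═..........┃
━━━━━━━━━━━━━━━━━━━━━━━━━━━━┓..^.┃
 FileEditor                 ┃..^.┃
────────────────────────────┨    ┃
█024-01-15 00:00:03.644 [ER▲┃    ┃
2024-01-15 00:00:08.787 [IN█┃    ┃
2024-01-15 00:00:08.474 [IN░┃    ┃
2024-01-15 00:00:12.846 [IN░┃    ┃
2024-01-15 00:00:16.487 [ER░┃    ┃
2024-01-15 00:00:18.387 [WA░┃    ┃
2024-01-15 00:00:22.462 [IN░┃━━━━┛
2024-01-15 00:00:25.143 [DE░┃     
2024-01-15 00:00:27.649 [WA░┃     
2024-01-15 00:00:28.833 [ER░┃     


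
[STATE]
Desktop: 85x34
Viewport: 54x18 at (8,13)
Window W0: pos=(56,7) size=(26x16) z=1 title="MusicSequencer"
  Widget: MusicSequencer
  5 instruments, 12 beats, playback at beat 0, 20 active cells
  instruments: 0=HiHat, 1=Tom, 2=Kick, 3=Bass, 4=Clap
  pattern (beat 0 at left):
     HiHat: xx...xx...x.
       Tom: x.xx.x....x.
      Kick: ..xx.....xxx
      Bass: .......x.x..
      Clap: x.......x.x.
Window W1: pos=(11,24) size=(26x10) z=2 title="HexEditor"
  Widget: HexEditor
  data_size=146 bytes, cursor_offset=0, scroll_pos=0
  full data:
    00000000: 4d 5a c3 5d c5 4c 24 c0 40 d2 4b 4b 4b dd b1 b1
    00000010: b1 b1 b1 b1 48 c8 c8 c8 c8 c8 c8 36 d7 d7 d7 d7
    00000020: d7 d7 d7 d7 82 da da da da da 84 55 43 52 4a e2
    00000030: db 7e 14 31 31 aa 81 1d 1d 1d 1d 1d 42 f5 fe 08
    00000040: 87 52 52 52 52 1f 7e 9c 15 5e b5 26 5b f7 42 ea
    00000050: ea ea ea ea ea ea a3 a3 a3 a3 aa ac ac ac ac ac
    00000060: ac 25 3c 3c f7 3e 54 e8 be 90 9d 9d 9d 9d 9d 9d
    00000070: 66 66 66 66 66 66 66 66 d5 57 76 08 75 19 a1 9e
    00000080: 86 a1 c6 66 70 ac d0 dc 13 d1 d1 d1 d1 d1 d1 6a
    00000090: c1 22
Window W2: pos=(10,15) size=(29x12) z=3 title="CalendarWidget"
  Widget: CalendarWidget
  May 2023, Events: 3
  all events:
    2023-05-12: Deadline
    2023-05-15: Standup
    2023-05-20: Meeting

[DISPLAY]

                                                ┃  Kic
                                                ┃  Bas
  ┏━━━━━━━━━━━━━━━━━━━━━━━━━━━┓                 ┃  Cla
  ┃ CalendarWidget            ┃                 ┃     
  ┠───────────────────────────┨                 ┃     
  ┃          May 2023         ┃                 ┃     
  ┃Mo Tu We Th Fr Sa Su       ┃                 ┃     
  ┃ 1  2  3  4  5  6  7       ┃                 ┃     
  ┃ 8  9 10 11 12* 13 14      ┃                 ┃     
  ┃15* 16 17 18 19 20* 21     ┃                 ┗━━━━━
  ┃22 23 24 25 26 27 28       ┃                       
  ┃29 30 31                   ┃                       
  ┃                           ┃                       
  ┗━━━━━━━━━━━━━━━━━━━━━━━━━━━┛                       
   ┃00000000  4D 5a c3 5d c5┃                         
   ┃00000010  b1 b1 b1 b1 48┃                         
   ┃00000020  d7 d7 d7 d7 82┃                         
   ┃00000030  db 7e 14 31 31┃                         


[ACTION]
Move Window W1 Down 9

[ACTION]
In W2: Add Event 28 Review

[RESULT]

                                                ┃  Kic
                                                ┃  Bas
  ┏━━━━━━━━━━━━━━━━━━━━━━━━━━━┓                 ┃  Cla
  ┃ CalendarWidget            ┃                 ┃     
  ┠───────────────────────────┨                 ┃     
  ┃          May 2023         ┃                 ┃     
  ┃Mo Tu We Th Fr Sa Su       ┃                 ┃     
  ┃ 1  2  3  4  5  6  7       ┃                 ┃     
  ┃ 8  9 10 11 12* 13 14      ┃                 ┃     
  ┃15* 16 17 18 19 20* 21     ┃                 ┗━━━━━
  ┃22 23 24 25 26 27 28*      ┃                       
  ┃29 30 31                   ┃                       
  ┃                           ┃                       
  ┗━━━━━━━━━━━━━━━━━━━━━━━━━━━┛                       
   ┃00000000  4D 5a c3 5d c5┃                         
   ┃00000010  b1 b1 b1 b1 48┃                         
   ┃00000020  d7 d7 d7 d7 82┃                         
   ┃00000030  db 7e 14 31 31┃                         


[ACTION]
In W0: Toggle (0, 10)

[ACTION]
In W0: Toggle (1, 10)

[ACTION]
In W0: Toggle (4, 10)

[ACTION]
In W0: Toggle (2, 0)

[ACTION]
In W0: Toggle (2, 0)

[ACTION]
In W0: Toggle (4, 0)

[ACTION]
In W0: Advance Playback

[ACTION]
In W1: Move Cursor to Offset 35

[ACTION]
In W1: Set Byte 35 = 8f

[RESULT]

                                                ┃  Kic
                                                ┃  Bas
  ┏━━━━━━━━━━━━━━━━━━━━━━━━━━━┓                 ┃  Cla
  ┃ CalendarWidget            ┃                 ┃     
  ┠───────────────────────────┨                 ┃     
  ┃          May 2023         ┃                 ┃     
  ┃Mo Tu We Th Fr Sa Su       ┃                 ┃     
  ┃ 1  2  3  4  5  6  7       ┃                 ┃     
  ┃ 8  9 10 11 12* 13 14      ┃                 ┃     
  ┃15* 16 17 18 19 20* 21     ┃                 ┗━━━━━
  ┃22 23 24 25 26 27 28*      ┃                       
  ┃29 30 31                   ┃                       
  ┃                           ┃                       
  ┗━━━━━━━━━━━━━━━━━━━━━━━━━━━┛                       
   ┃00000000  4d 5a c3 5d c5┃                         
   ┃00000010  b1 b1 b1 b1 48┃                         
   ┃00000020  d7 d7 d7 8F 82┃                         
   ┃00000030  db 7e 14 31 31┃                         


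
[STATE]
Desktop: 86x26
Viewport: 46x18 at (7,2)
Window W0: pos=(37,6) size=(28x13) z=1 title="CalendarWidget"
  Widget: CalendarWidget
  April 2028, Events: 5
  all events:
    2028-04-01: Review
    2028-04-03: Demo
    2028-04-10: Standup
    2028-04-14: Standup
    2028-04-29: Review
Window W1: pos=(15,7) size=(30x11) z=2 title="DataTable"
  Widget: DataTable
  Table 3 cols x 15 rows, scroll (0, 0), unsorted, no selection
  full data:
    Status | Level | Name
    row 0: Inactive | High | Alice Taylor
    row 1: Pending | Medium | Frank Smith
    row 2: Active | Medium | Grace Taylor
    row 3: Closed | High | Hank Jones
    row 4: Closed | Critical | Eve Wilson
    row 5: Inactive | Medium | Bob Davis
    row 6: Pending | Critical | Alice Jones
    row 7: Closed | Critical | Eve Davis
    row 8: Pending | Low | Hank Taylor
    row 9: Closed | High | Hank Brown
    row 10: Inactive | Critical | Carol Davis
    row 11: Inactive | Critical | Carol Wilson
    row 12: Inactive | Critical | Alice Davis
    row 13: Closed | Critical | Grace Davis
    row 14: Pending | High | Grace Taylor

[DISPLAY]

                                              
                                              
                                              
                                              
                              ┏━━━━━━━━━━━━━━━
        ┏━━━━━━━━━━━━━━━━━━━━━━━━━━━━┓arWidget
        ┃ DataTable                  ┃────────
        ┠────────────────────────────┨ April 2
        ┃Status  │Level   │Name      ┃e Th Fr 
        ┃────────┼────────┼──────────┃        
        ┃Inactive│High    │Alice Tayl┃ 5  6  7
        ┃Pending │Medium  │Frank Smit┃12 13 14
        ┃Active  │Medium  │Grace Tayl┃9 20 21 
        ┃Closed  │High    │Hank Jones┃6 27 28 
        ┃Closed  │Critical│Eve Wilson┃        
        ┗━━━━━━━━━━━━━━━━━━━━━━━━━━━━┛        
                              ┗━━━━━━━━━━━━━━━
                                              


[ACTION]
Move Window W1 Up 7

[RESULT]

        ┠────────────────────────────┨        
        ┃Status  │Level   │Name      ┃        
        ┃────────┼────────┼──────────┃        
        ┃Inactive│High    │Alice Tayl┃        
        ┃Pending │Medium  │Frank Smit┃━━━━━━━━
        ┃Active  │Medium  │Grace Tayl┃arWidget
        ┃Closed  │High    │Hank Jones┃────────
        ┃Closed  │Critical│Eve Wilson┃ April 2
        ┗━━━━━━━━━━━━━━━━━━━━━━━━━━━━┛e Th Fr 
                              ┃               
                              ┃ 3*  4  5  6  7
                              ┃10* 11 12 13 14
                              ┃17 18 19 20 21 
                              ┃24 25 26 27 28 
                              ┃               
                              ┃               
                              ┗━━━━━━━━━━━━━━━
                                              


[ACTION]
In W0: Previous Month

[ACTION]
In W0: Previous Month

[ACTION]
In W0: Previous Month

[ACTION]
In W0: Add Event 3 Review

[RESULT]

        ┠────────────────────────────┨        
        ┃Status  │Level   │Name      ┃        
        ┃────────┼────────┼──────────┃        
        ┃Inactive│High    │Alice Tayl┃        
        ┃Pending │Medium  │Frank Smit┃━━━━━━━━
        ┃Active  │Medium  │Grace Tayl┃arWidget
        ┃Closed  │High    │Hank Jones┃────────
        ┃Closed  │Critical│Eve Wilson┃January 
        ┗━━━━━━━━━━━━━━━━━━━━━━━━━━━━┛e Th Fr 
                              ┃               
                              ┃ 3*  4  5  6  7
                              ┃10 11 12 13 14 
                              ┃17 18 19 20 21 
                              ┃24 25 26 27 28 
                              ┃31             
                              ┃               
                              ┗━━━━━━━━━━━━━━━
                                              
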